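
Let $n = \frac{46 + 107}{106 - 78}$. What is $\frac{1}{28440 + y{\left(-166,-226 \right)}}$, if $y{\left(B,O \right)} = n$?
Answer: $\frac{28}{796473} \approx 3.5155 \cdot 10^{-5}$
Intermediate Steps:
$n = \frac{153}{28} \approx 5.4643$
$y{\left(B,O \right)} = \frac{153}{28}$
$\frac{1}{28440 + y{\left(-166,-226 \right)}} = \frac{1}{28440 + \frac{153}{28}} = \frac{1}{\frac{796473}{28}} = \frac{28}{796473}$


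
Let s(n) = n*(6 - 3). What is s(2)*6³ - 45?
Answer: 1251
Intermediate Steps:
s(n) = 3*n (s(n) = n*3 = 3*n)
s(2)*6³ - 45 = (3*2)*6³ - 45 = 6*216 - 45 = 1296 - 45 = 1251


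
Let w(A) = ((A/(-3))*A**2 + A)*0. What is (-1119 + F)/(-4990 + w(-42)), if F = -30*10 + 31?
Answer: 694/2495 ≈ 0.27816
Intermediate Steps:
F = -269 (F = -300 + 31 = -269)
w(A) = 0 (w(A) = ((A*(-1/3))*A**2 + A)*0 = ((-A/3)*A**2 + A)*0 = (-A**3/3 + A)*0 = (A - A**3/3)*0 = 0)
(-1119 + F)/(-4990 + w(-42)) = (-1119 - 269)/(-4990 + 0) = -1388/(-4990) = -1388*(-1/4990) = 694/2495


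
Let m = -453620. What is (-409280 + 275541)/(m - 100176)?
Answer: 133739/553796 ≈ 0.24150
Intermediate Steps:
(-409280 + 275541)/(m - 100176) = (-409280 + 275541)/(-453620 - 100176) = -133739/(-553796) = -133739*(-1/553796) = 133739/553796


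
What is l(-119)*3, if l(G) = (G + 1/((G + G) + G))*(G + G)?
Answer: 84968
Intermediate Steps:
l(G) = 2*G*(G + 1/(3*G)) (l(G) = (G + 1/(2*G + G))*(2*G) = (G + 1/(3*G))*(2*G) = 2*G*(G + 1/(3*G)))
l(-119)*3 = (2/3 + 2*(-119)**2)*3 = (2/3 + 2*14161)*3 = (2/3 + 28322)*3 = (84968/3)*3 = 84968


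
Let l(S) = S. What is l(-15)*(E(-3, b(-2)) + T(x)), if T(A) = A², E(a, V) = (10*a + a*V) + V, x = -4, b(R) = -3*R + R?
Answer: 330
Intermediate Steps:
b(R) = -2*R
E(a, V) = V + 10*a + V*a (E(a, V) = (10*a + V*a) + V = V + 10*a + V*a)
l(-15)*(E(-3, b(-2)) + T(x)) = -15*((-2*(-2) + 10*(-3) - 2*(-2)*(-3)) + (-4)²) = -15*((4 - 30 + 4*(-3)) + 16) = -15*((4 - 30 - 12) + 16) = -15*(-38 + 16) = -15*(-22) = 330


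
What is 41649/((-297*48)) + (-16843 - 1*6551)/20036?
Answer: -97332019/23802768 ≈ -4.0891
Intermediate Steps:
41649/((-297*48)) + (-16843 - 1*6551)/20036 = 41649/(-14256) + (-16843 - 6551)*(1/20036) = 41649*(-1/14256) - 23394*1/20036 = -13883/4752 - 11697/10018 = -97332019/23802768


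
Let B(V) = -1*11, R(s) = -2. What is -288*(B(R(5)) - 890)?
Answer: 259488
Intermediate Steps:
B(V) = -11
-288*(B(R(5)) - 890) = -288*(-11 - 890) = -288*(-901) = 259488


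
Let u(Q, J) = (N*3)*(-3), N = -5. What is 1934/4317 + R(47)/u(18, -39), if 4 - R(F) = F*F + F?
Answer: -3211618/64755 ≈ -49.596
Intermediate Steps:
u(Q, J) = 45 (u(Q, J) = -5*3*(-3) = -15*(-3) = 45)
R(F) = 4 - F - F**2 (R(F) = 4 - (F*F + F) = 4 - (F**2 + F) = 4 - (F + F**2) = 4 + (-F - F**2) = 4 - F - F**2)
1934/4317 + R(47)/u(18, -39) = 1934/4317 + (4 - 1*47 - 1*47**2)/45 = 1934*(1/4317) + (4 - 47 - 1*2209)*(1/45) = 1934/4317 + (4 - 47 - 2209)*(1/45) = 1934/4317 - 2252*1/45 = 1934/4317 - 2252/45 = -3211618/64755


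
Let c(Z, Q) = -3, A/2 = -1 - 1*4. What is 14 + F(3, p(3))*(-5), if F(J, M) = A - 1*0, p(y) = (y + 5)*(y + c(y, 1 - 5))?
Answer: 64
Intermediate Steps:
A = -10 (A = 2*(-1 - 1*4) = 2*(-1 - 4) = 2*(-5) = -10)
p(y) = (-3 + y)*(5 + y) (p(y) = (y + 5)*(y - 3) = (5 + y)*(-3 + y) = (-3 + y)*(5 + y))
F(J, M) = -10 (F(J, M) = -10 - 1*0 = -10 + 0 = -10)
14 + F(3, p(3))*(-5) = 14 - 10*(-5) = 14 + 50 = 64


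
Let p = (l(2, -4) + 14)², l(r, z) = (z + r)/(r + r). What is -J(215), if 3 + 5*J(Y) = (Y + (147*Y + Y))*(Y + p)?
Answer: -50903603/20 ≈ -2.5452e+6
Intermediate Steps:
l(r, z) = (r + z)/(2*r) (l(r, z) = (r + z)/((2*r)) = (r + z)*(1/(2*r)) = (r + z)/(2*r))
p = 729/4 (p = ((½)*(2 - 4)/2 + 14)² = ((½)*(½)*(-2) + 14)² = (-½ + 14)² = (27/2)² = 729/4 ≈ 182.25)
J(Y) = -⅗ + 149*Y*(729/4 + Y)/5 (J(Y) = -⅗ + ((Y + (147*Y + Y))*(Y + 729/4))/5 = -⅗ + ((Y + 148*Y)*(729/4 + Y))/5 = -⅗ + ((149*Y)*(729/4 + Y))/5 = -⅗ + (149*Y*(729/4 + Y))/5 = -⅗ + 149*Y*(729/4 + Y)/5)
-J(215) = -(-⅗ + (149/5)*215² + (108621/20)*215) = -(-⅗ + (149/5)*46225 + 4670703/4) = -(-⅗ + 1377505 + 4670703/4) = -1*50903603/20 = -50903603/20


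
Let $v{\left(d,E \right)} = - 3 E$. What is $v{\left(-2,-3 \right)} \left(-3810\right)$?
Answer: $-34290$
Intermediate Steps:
$v{\left(-2,-3 \right)} \left(-3810\right) = \left(-3\right) \left(-3\right) \left(-3810\right) = 9 \left(-3810\right) = -34290$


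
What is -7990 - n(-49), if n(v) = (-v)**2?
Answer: -10391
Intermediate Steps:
n(v) = v**2
-7990 - n(-49) = -7990 - 1*(-49)**2 = -7990 - 1*2401 = -7990 - 2401 = -10391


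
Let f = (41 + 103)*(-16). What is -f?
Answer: 2304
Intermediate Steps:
f = -2304 (f = 144*(-16) = -2304)
-f = -1*(-2304) = 2304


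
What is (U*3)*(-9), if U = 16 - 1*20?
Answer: 108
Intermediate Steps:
U = -4 (U = 16 - 20 = -4)
(U*3)*(-9) = -4*3*(-9) = -12*(-9) = 108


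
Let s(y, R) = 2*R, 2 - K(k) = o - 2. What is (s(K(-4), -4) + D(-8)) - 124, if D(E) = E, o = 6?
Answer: -140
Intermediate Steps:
K(k) = -2 (K(k) = 2 - (6 - 2) = 2 - 1*4 = 2 - 4 = -2)
(s(K(-4), -4) + D(-8)) - 124 = (2*(-4) - 8) - 124 = (-8 - 8) - 124 = -16 - 124 = -140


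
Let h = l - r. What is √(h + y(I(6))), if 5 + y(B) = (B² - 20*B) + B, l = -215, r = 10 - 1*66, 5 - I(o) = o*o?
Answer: 3*√154 ≈ 37.229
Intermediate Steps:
I(o) = 5 - o² (I(o) = 5 - o*o = 5 - o²)
r = -56 (r = 10 - 66 = -56)
y(B) = -5 + B² - 19*B (y(B) = -5 + ((B² - 20*B) + B) = -5 + (B² - 19*B) = -5 + B² - 19*B)
h = -159 (h = -215 - 1*(-56) = -215 + 56 = -159)
√(h + y(I(6))) = √(-159 + (-5 + (5 - 1*6²)² - 19*(5 - 1*6²))) = √(-159 + (-5 + (5 - 1*36)² - 19*(5 - 1*36))) = √(-159 + (-5 + (5 - 36)² - 19*(5 - 36))) = √(-159 + (-5 + (-31)² - 19*(-31))) = √(-159 + (-5 + 961 + 589)) = √(-159 + 1545) = √1386 = 3*√154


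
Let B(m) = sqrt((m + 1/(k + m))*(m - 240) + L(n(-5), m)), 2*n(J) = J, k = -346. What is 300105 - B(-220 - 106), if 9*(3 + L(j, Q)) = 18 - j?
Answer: 300105 - sqrt(1301945743)/84 ≈ 2.9968e+5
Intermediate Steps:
n(J) = J/2
L(j, Q) = -1 - j/9 (L(j, Q) = -3 + (18 - j)/9 = -3 + (2 - j/9) = -1 - j/9)
B(m) = sqrt(-13/18 + (-240 + m)*(m + 1/(-346 + m))) (B(m) = sqrt((m + 1/(-346 + m))*(m - 240) + (-1 - (-5)/18)) = sqrt((m + 1/(-346 + m))*(-240 + m) + (-1 - 1/9*(-5/2))) = sqrt((-240 + m)*(m + 1/(-346 + m)) + (-1 + 5/18)) = sqrt((-240 + m)*(m + 1/(-346 + m)) - 13/18) = sqrt(-13/18 + (-240 + m)*(m + 1/(-346 + m))))
300105 - B(-220 - 106) = 300105 - sqrt(2)*sqrt((178 - 10548*(-220 - 106)**2 + 18*(-220 - 106)**3 + 1494725*(-220 - 106))/(-346 + (-220 - 106)))/6 = 300105 - sqrt(2)*sqrt((178 - 10548*(-326)**2 + 18*(-326)**3 + 1494725*(-326))/(-346 - 326))/6 = 300105 - sqrt(2)*sqrt((178 - 10548*106276 + 18*(-34645976) - 487280350)/(-672))/6 = 300105 - sqrt(2)*sqrt(-(178 - 1120999248 - 623627568 - 487280350)/672)/6 = 300105 - sqrt(2)*sqrt(-1/672*(-2231906988))/6 = 300105 - sqrt(2)*sqrt(185992249/56)/6 = 300105 - sqrt(2)*sqrt(2603891486)/28/6 = 300105 - sqrt(1301945743)/84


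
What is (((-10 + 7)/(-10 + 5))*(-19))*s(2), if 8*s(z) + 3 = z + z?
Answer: -57/40 ≈ -1.4250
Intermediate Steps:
s(z) = -3/8 + z/4 (s(z) = -3/8 + (z + z)/8 = -3/8 + (2*z)/8 = -3/8 + z/4)
(((-10 + 7)/(-10 + 5))*(-19))*s(2) = (((-10 + 7)/(-10 + 5))*(-19))*(-3/8 + (¼)*2) = (-3/(-5)*(-19))*(-3/8 + ½) = (-3*(-⅕)*(-19))*(⅛) = ((⅗)*(-19))*(⅛) = -57/5*⅛ = -57/40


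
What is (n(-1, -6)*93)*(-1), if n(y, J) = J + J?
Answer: 1116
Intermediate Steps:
n(y, J) = 2*J
(n(-1, -6)*93)*(-1) = ((2*(-6))*93)*(-1) = -12*93*(-1) = -1116*(-1) = 1116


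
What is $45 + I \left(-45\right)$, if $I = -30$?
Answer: $1395$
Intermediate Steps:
$45 + I \left(-45\right) = 45 - -1350 = 45 + 1350 = 1395$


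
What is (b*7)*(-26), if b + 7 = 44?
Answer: -6734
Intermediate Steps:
b = 37 (b = -7 + 44 = 37)
(b*7)*(-26) = (37*7)*(-26) = 259*(-26) = -6734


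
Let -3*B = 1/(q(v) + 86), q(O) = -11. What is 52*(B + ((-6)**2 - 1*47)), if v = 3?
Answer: -128752/225 ≈ -572.23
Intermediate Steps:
B = -1/225 (B = -1/(3*(-11 + 86)) = -1/3/75 = -1/3*1/75 = -1/225 ≈ -0.0044444)
52*(B + ((-6)**2 - 1*47)) = 52*(-1/225 + ((-6)**2 - 1*47)) = 52*(-1/225 + (36 - 47)) = 52*(-1/225 - 11) = 52*(-2476/225) = -128752/225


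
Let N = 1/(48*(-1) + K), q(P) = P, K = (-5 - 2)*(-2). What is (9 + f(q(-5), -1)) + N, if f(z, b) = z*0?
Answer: 305/34 ≈ 8.9706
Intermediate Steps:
K = 14 (K = -7*(-2) = 14)
f(z, b) = 0
N = -1/34 (N = 1/(48*(-1) + 14) = 1/(-48 + 14) = 1/(-34) = -1/34 ≈ -0.029412)
(9 + f(q(-5), -1)) + N = (9 + 0) - 1/34 = 9 - 1/34 = 305/34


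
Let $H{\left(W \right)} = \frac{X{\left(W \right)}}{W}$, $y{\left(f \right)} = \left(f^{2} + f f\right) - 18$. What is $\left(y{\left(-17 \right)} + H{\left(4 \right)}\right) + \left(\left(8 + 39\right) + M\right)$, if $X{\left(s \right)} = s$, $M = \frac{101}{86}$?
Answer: $\frac{52389}{86} \approx 609.17$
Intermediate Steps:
$M = \frac{101}{86}$ ($M = 101 \cdot \frac{1}{86} = \frac{101}{86} \approx 1.1744$)
$y{\left(f \right)} = -18 + 2 f^{2}$ ($y{\left(f \right)} = \left(f^{2} + f^{2}\right) - 18 = 2 f^{2} - 18 = -18 + 2 f^{2}$)
$H{\left(W \right)} = 1$ ($H{\left(W \right)} = \frac{W}{W} = 1$)
$\left(y{\left(-17 \right)} + H{\left(4 \right)}\right) + \left(\left(8 + 39\right) + M\right) = \left(\left(-18 + 2 \left(-17\right)^{2}\right) + 1\right) + \left(\left(8 + 39\right) + \frac{101}{86}\right) = \left(\left(-18 + 2 \cdot 289\right) + 1\right) + \left(47 + \frac{101}{86}\right) = \left(\left(-18 + 578\right) + 1\right) + \frac{4143}{86} = \left(560 + 1\right) + \frac{4143}{86} = 561 + \frac{4143}{86} = \frac{52389}{86}$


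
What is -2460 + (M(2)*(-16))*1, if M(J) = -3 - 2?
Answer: -2380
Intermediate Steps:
M(J) = -5
-2460 + (M(2)*(-16))*1 = -2460 - 5*(-16)*1 = -2460 + 80*1 = -2460 + 80 = -2380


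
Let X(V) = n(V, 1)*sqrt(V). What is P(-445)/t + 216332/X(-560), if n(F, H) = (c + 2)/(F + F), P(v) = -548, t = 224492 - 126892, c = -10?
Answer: -137/24400 - 216332*I*sqrt(35) ≈ -0.0056148 - 1.2798e+6*I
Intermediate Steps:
t = 97600
n(F, H) = -4/F (n(F, H) = (-10 + 2)/(F + F) = -8*1/(2*F) = -4/F)
X(V) = -4/sqrt(V) (X(V) = (-4/V)*sqrt(V) = -4/sqrt(V))
P(-445)/t + 216332/X(-560) = -548/97600 + 216332/((-(-1)*I*sqrt(35)/35)) = -548*1/97600 + 216332/((-(-1)*I*sqrt(35)/35)) = -137/24400 + 216332/((I*sqrt(35)/35)) = -137/24400 + 216332*(-I*sqrt(35)) = -137/24400 - 216332*I*sqrt(35)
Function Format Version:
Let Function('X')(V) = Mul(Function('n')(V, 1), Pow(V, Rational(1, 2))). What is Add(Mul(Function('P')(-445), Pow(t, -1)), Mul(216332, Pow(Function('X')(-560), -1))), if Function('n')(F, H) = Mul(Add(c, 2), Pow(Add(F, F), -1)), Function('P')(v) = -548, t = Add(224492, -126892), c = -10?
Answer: Add(Rational(-137, 24400), Mul(-216332, I, Pow(35, Rational(1, 2)))) ≈ Add(-0.0056148, Mul(-1.2798e+6, I))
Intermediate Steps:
t = 97600
Function('n')(F, H) = Mul(-4, Pow(F, -1)) (Function('n')(F, H) = Mul(Add(-10, 2), Pow(Add(F, F), -1)) = Mul(-8, Pow(Mul(2, F), -1)) = Mul(-8, Mul(Rational(1, 2), Pow(F, -1))) = Mul(-4, Pow(F, -1)))
Function('X')(V) = Mul(-4, Pow(V, Rational(-1, 2))) (Function('X')(V) = Mul(Mul(-4, Pow(V, -1)), Pow(V, Rational(1, 2))) = Mul(-4, Pow(V, Rational(-1, 2))))
Add(Mul(Function('P')(-445), Pow(t, -1)), Mul(216332, Pow(Function('X')(-560), -1))) = Add(Mul(-548, Pow(97600, -1)), Mul(216332, Pow(Mul(-4, Pow(-560, Rational(-1, 2))), -1))) = Add(Mul(-548, Rational(1, 97600)), Mul(216332, Pow(Mul(-4, Mul(Rational(-1, 140), I, Pow(35, Rational(1, 2)))), -1))) = Add(Rational(-137, 24400), Mul(216332, Pow(Mul(Rational(1, 35), I, Pow(35, Rational(1, 2))), -1))) = Add(Rational(-137, 24400), Mul(216332, Mul(-1, I, Pow(35, Rational(1, 2))))) = Add(Rational(-137, 24400), Mul(-216332, I, Pow(35, Rational(1, 2))))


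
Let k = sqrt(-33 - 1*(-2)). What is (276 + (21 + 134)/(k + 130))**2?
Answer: (-1296159769*I + 19891320*sqrt(31))/(-16869*I + 260*sqrt(31)) ≈ 76834.0 - 28.258*I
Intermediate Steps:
k = I*sqrt(31) (k = sqrt(-33 + 2) = sqrt(-31) = I*sqrt(31) ≈ 5.5678*I)
(276 + (21 + 134)/(k + 130))**2 = (276 + (21 + 134)/(I*sqrt(31) + 130))**2 = (276 + 155/(130 + I*sqrt(31)))**2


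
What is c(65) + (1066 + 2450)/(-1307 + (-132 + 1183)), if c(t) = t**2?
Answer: 269521/64 ≈ 4211.3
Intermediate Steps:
c(65) + (1066 + 2450)/(-1307 + (-132 + 1183)) = 65**2 + (1066 + 2450)/(-1307 + (-132 + 1183)) = 4225 + 3516/(-1307 + 1051) = 4225 + 3516/(-256) = 4225 + 3516*(-1/256) = 4225 - 879/64 = 269521/64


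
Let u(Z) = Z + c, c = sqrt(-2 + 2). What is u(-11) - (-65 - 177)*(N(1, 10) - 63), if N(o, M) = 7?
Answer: -13563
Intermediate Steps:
c = 0 (c = sqrt(0) = 0)
u(Z) = Z (u(Z) = Z + 0 = Z)
u(-11) - (-65 - 177)*(N(1, 10) - 63) = -11 - (-65 - 177)*(7 - 63) = -11 - (-242)*(-56) = -11 - 1*13552 = -11 - 13552 = -13563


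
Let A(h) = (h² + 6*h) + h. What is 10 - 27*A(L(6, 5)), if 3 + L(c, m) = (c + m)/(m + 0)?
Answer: 3598/25 ≈ 143.92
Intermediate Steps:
L(c, m) = -3 + (c + m)/m (L(c, m) = -3 + (c + m)/(m + 0) = -3 + (c + m)/m)
A(h) = h² + 7*h
10 - 27*A(L(6, 5)) = 10 - 27*(-2 + 6/5)*(7 + (-2 + 6/5)) = 10 - (-108)*(7 - ⅘)/5 = 10 - (-108)*31/(5*5) = 10 - 27*(-124/25) = 10 + 3348/25 = 3598/25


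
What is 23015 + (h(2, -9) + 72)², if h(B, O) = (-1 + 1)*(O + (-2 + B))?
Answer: 28199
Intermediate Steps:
h(B, O) = 0 (h(B, O) = 0*(-2 + B + O) = 0)
23015 + (h(2, -9) + 72)² = 23015 + (0 + 72)² = 23015 + 72² = 23015 + 5184 = 28199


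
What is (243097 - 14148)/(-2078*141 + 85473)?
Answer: -228949/207525 ≈ -1.1032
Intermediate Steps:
(243097 - 14148)/(-2078*141 + 85473) = 228949/(-292998 + 85473) = 228949/(-207525) = 228949*(-1/207525) = -228949/207525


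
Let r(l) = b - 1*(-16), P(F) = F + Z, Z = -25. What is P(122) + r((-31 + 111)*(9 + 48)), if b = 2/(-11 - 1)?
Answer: 677/6 ≈ 112.83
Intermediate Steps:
b = -1/6 (b = 2/(-12) = -1/12*2 = -1/6 ≈ -0.16667)
P(F) = -25 + F (P(F) = F - 25 = -25 + F)
r(l) = 95/6 (r(l) = -1/6 - 1*(-16) = -1/6 + 16 = 95/6)
P(122) + r((-31 + 111)*(9 + 48)) = (-25 + 122) + 95/6 = 97 + 95/6 = 677/6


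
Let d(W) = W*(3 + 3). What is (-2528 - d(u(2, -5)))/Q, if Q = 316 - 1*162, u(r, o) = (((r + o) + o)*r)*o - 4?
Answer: -1492/77 ≈ -19.377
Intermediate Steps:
u(r, o) = -4 + o*r*(r + 2*o) (u(r, o) = (((o + r) + o)*r)*o - 4 = ((r + 2*o)*r)*o - 4 = (r*(r + 2*o))*o - 4 = o*r*(r + 2*o) - 4 = -4 + o*r*(r + 2*o))
d(W) = 6*W (d(W) = W*6 = 6*W)
Q = 154 (Q = 316 - 162 = 154)
(-2528 - d(u(2, -5)))/Q = (-2528 - 6*(-4 - 5*2² + 2*2*(-5)²))/154 = (-2528 - 6*(-4 - 5*4 + 2*2*25))*(1/154) = (-2528 - 6*(-4 - 20 + 100))*(1/154) = (-2528 - 6*76)*(1/154) = (-2528 - 1*456)*(1/154) = (-2528 - 456)*(1/154) = -2984*1/154 = -1492/77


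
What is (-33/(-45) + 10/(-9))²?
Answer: 289/2025 ≈ 0.14272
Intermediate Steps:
(-33/(-45) + 10/(-9))² = (-33*(-1/45) + 10*(-⅑))² = (11/15 - 10/9)² = (-17/45)² = 289/2025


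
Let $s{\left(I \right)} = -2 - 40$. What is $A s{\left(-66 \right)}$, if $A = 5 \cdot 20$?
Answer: $-4200$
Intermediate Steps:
$s{\left(I \right)} = -42$
$A = 100$
$A s{\left(-66 \right)} = 100 \left(-42\right) = -4200$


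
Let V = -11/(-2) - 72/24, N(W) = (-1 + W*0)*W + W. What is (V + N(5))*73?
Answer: 365/2 ≈ 182.50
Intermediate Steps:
N(W) = 0 (N(W) = (-1 + 0)*W + W = -W + W = 0)
V = 5/2 (V = -11*(-½) - 72*1/24 = 11/2 - 3 = 5/2 ≈ 2.5000)
(V + N(5))*73 = (5/2 + 0)*73 = (5/2)*73 = 365/2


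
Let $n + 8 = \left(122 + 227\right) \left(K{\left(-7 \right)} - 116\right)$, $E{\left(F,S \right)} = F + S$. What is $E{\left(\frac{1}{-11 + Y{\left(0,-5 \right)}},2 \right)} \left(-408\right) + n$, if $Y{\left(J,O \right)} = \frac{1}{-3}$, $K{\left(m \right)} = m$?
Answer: $-43715$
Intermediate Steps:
$Y{\left(J,O \right)} = - \frac{1}{3}$
$n = -42935$ ($n = -8 + \left(122 + 227\right) \left(-7 - 116\right) = -8 + 349 \left(-123\right) = -8 - 42927 = -42935$)
$E{\left(\frac{1}{-11 + Y{\left(0,-5 \right)}},2 \right)} \left(-408\right) + n = \left(\frac{1}{-11 - \frac{1}{3}} + 2\right) \left(-408\right) - 42935 = \left(\frac{1}{- \frac{34}{3}} + 2\right) \left(-408\right) - 42935 = \left(- \frac{3}{34} + 2\right) \left(-408\right) - 42935 = \frac{65}{34} \left(-408\right) - 42935 = -780 - 42935 = -43715$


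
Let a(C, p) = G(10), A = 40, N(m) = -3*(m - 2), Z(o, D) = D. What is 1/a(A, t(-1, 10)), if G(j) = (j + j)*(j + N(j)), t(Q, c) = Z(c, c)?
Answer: -1/280 ≈ -0.0035714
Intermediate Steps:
t(Q, c) = c
N(m) = 6 - 3*m (N(m) = -3*(-2 + m) = 6 - 3*m)
G(j) = 2*j*(6 - 2*j) (G(j) = (j + j)*(j + (6 - 3*j)) = (2*j)*(6 - 2*j) = 2*j*(6 - 2*j))
a(C, p) = -280 (a(C, p) = 4*10*(3 - 1*10) = 4*10*(3 - 10) = 4*10*(-7) = -280)
1/a(A, t(-1, 10)) = 1/(-280) = -1/280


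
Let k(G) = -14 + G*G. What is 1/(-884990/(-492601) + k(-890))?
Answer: 492601/390183240676 ≈ 1.2625e-6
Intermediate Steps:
k(G) = -14 + G**2
1/(-884990/(-492601) + k(-890)) = 1/(-884990/(-492601) + (-14 + (-890)**2)) = 1/(-884990*(-1/492601) + (-14 + 792100)) = 1/(884990/492601 + 792086) = 1/(390183240676/492601) = 492601/390183240676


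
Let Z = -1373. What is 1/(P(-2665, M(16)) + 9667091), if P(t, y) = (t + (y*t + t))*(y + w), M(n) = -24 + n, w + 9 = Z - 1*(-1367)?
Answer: 1/9299321 ≈ 1.0753e-7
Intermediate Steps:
w = -15 (w = -9 + (-1373 - 1*(-1367)) = -9 + (-1373 + 1367) = -9 - 6 = -15)
P(t, y) = (-15 + y)*(2*t + t*y) (P(t, y) = (t + (y*t + t))*(y - 15) = (t + (t*y + t))*(-15 + y) = (t + (t + t*y))*(-15 + y) = (2*t + t*y)*(-15 + y) = (-15 + y)*(2*t + t*y))
1/(P(-2665, M(16)) + 9667091) = 1/(-2665*(-30 + (-24 + 16)**2 - 13*(-24 + 16)) + 9667091) = 1/(-2665*(-30 + (-8)**2 - 13*(-8)) + 9667091) = 1/(-2665*(-30 + 64 + 104) + 9667091) = 1/(-2665*138 + 9667091) = 1/(-367770 + 9667091) = 1/9299321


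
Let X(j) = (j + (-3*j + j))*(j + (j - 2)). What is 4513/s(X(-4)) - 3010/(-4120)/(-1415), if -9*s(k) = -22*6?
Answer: 493309561/1603195 ≈ 307.70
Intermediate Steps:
X(j) = -j*(-2 + 2*j) (X(j) = (j - 2*j)*(j + (-2 + j)) = (-j)*(-2 + 2*j) = -j*(-2 + 2*j))
s(k) = 44/3 (s(k) = -(-22)*6/9 = -⅑*(-132) = 44/3)
4513/s(X(-4)) - 3010/(-4120)/(-1415) = 4513/(44/3) - 3010/(-4120)/(-1415) = 4513*(3/44) - 3010*(-1/4120)*(-1/1415) = 13539/44 + (301/412)*(-1/1415) = 13539/44 - 301/582980 = 493309561/1603195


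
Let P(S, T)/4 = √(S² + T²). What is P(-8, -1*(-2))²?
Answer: 1088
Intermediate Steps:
P(S, T) = 4*√(S² + T²)
P(-8, -1*(-2))² = (4*√((-8)² + (-1*(-2))²))² = (4*√(64 + 2²))² = (4*√(64 + 4))² = (4*√68)² = (4*(2*√17))² = (8*√17)² = 1088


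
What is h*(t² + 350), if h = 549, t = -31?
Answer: 719739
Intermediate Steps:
h*(t² + 350) = 549*((-31)² + 350) = 549*(961 + 350) = 549*1311 = 719739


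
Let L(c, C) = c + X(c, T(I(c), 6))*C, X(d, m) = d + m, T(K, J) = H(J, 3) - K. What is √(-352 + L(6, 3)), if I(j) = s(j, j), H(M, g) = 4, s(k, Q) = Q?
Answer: I*√334 ≈ 18.276*I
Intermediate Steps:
I(j) = j
T(K, J) = 4 - K
L(c, C) = c + 4*C (L(c, C) = c + (c + (4 - c))*C = c + 4*C)
√(-352 + L(6, 3)) = √(-352 + (6 + 4*3)) = √(-352 + (6 + 12)) = √(-352 + 18) = √(-334) = I*√334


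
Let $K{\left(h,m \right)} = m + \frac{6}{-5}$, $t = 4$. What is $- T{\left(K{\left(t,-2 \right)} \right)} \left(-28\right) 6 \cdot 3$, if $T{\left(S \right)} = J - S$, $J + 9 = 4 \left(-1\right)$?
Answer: $- \frac{24696}{5} \approx -4939.2$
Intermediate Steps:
$J = -13$ ($J = -9 + 4 \left(-1\right) = -9 - 4 = -13$)
$K{\left(h,m \right)} = - \frac{6}{5} + m$ ($K{\left(h,m \right)} = m + 6 \left(- \frac{1}{5}\right) = m - \frac{6}{5} = - \frac{6}{5} + m$)
$T{\left(S \right)} = -13 - S$
$- T{\left(K{\left(t,-2 \right)} \right)} \left(-28\right) 6 \cdot 3 = - \left(-13 - \left(- \frac{6}{5} - 2\right)\right) \left(-28\right) 6 \cdot 3 = - \left(-13 - - \frac{16}{5}\right) \left(-28\right) 18 = - \left(-13 + \frac{16}{5}\right) \left(-28\right) 18 = - \left(- \frac{49}{5}\right) \left(-28\right) 18 = - \frac{1372 \cdot 18}{5} = \left(-1\right) \frac{24696}{5} = - \frac{24696}{5}$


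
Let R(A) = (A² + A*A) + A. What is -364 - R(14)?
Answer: -770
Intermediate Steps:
R(A) = A + 2*A² (R(A) = (A² + A²) + A = 2*A² + A = A + 2*A²)
-364 - R(14) = -364 - 14*(1 + 2*14) = -364 - 14*(1 + 28) = -364 - 14*29 = -364 - 1*406 = -364 - 406 = -770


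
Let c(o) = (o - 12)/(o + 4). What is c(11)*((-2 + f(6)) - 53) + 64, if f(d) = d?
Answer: 1009/15 ≈ 67.267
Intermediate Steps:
c(o) = (-12 + o)/(4 + o)
c(11)*((-2 + f(6)) - 53) + 64 = ((-12 + 11)/(4 + 11))*((-2 + 6) - 53) + 64 = (-1/15)*(4 - 53) + 64 = ((1/15)*(-1))*(-49) + 64 = -1/15*(-49) + 64 = 49/15 + 64 = 1009/15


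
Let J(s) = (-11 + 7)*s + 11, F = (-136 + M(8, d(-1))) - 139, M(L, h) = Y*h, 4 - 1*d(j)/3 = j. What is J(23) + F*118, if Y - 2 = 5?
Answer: -20141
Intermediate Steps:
Y = 7 (Y = 2 + 5 = 7)
d(j) = 12 - 3*j
M(L, h) = 7*h
F = -170 (F = (-136 + 7*(12 - 3*(-1))) - 139 = (-136 + 7*(12 + 3)) - 139 = (-136 + 7*15) - 139 = (-136 + 105) - 139 = -31 - 139 = -170)
J(s) = 11 - 4*s (J(s) = -4*s + 11 = 11 - 4*s)
J(23) + F*118 = (11 - 4*23) - 170*118 = (11 - 92) - 20060 = -81 - 20060 = -20141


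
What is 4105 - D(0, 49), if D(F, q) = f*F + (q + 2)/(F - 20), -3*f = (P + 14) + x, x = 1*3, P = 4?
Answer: 82151/20 ≈ 4107.5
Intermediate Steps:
x = 3
f = -7 (f = -((4 + 14) + 3)/3 = -(18 + 3)/3 = -1/3*21 = -7)
D(F, q) = -7*F + (2 + q)/(-20 + F) (D(F, q) = -7*F + (q + 2)/(F - 20) = -7*F + (2 + q)/(-20 + F))
4105 - D(0, 49) = 4105 - (2 + 49 - 7*0**2 + 140*0)/(-20 + 0) = 4105 - (2 + 49 - 7*0 + 0)/(-20) = 4105 - (-1)*(2 + 49 + 0 + 0)/20 = 4105 - (-1)*51/20 = 4105 - 1*(-51/20) = 4105 + 51/20 = 82151/20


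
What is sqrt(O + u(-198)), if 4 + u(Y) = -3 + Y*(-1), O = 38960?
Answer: 7*sqrt(799) ≈ 197.87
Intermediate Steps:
u(Y) = -7 - Y (u(Y) = -4 + (-3 + Y*(-1)) = -4 + (-3 - Y) = -7 - Y)
sqrt(O + u(-198)) = sqrt(38960 + (-7 - 1*(-198))) = sqrt(38960 + (-7 + 198)) = sqrt(38960 + 191) = sqrt(39151) = 7*sqrt(799)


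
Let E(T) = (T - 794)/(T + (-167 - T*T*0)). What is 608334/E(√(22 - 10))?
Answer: 20164142931/157606 - 190712709*√3/157606 ≈ 1.2584e+5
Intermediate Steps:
E(T) = (-794 + T)/(-167 + T) (E(T) = (-794 + T)/(T + (-167 - T²*0)) = (-794 + T)/(T + (-167 - 1*0)) = (-794 + T)/(T + (-167 + 0)) = (-794 + T)/(T - 167) = (-794 + T)/(-167 + T))
608334/E(√(22 - 10)) = 608334/(((-794 + √(22 - 10))/(-167 + √(22 - 10)))) = 608334/(((-794 + √12)/(-167 + √12))) = 608334/(((-794 + 2*√3)/(-167 + 2*√3))) = 608334*((-167 + 2*√3)/(-794 + 2*√3)) = 608334*(-167 + 2*√3)/(-794 + 2*√3)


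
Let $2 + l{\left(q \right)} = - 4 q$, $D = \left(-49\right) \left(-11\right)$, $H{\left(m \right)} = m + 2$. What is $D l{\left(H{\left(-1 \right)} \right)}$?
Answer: $-3234$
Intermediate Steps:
$H{\left(m \right)} = 2 + m$
$D = 539$
$l{\left(q \right)} = -2 - 4 q$
$D l{\left(H{\left(-1 \right)} \right)} = 539 \left(-2 - 4 \left(2 - 1\right)\right) = 539 \left(-2 - 4\right) = 539 \left(-6\right) = -3234$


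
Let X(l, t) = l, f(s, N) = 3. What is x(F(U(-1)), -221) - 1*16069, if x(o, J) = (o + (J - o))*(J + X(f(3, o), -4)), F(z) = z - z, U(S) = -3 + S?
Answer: 32109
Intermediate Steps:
F(z) = 0
x(o, J) = J*(3 + J) (x(o, J) = (o + (J - o))*(J + 3) = J*(3 + J))
x(F(U(-1)), -221) - 1*16069 = -221*(3 - 221) - 1*16069 = -221*(-218) - 16069 = 48178 - 16069 = 32109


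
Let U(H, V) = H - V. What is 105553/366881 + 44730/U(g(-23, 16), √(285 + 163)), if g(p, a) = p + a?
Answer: 5472201217/6970739 - 17040*√7/19 ≈ -1587.8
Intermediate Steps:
g(p, a) = a + p
105553/366881 + 44730/U(g(-23, 16), √(285 + 163)) = 105553/366881 + 44730/((16 - 23) - √(285 + 163)) = 105553*(1/366881) + 44730/(-7 - √448) = 105553/366881 + 44730/(-7 - 8*√7)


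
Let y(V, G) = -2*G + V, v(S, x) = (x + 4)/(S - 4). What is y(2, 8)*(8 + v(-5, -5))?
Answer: -1022/9 ≈ -113.56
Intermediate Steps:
v(S, x) = (4 + x)/(-4 + S)
y(V, G) = V - 2*G
y(2, 8)*(8 + v(-5, -5)) = (2 - 2*8)*(8 + (4 - 5)/(-4 - 5)) = (2 - 16)*(8 - 1/(-9)) = -14*(8 - 1/9*(-1)) = -14*(8 + 1/9) = -14*73/9 = -1022/9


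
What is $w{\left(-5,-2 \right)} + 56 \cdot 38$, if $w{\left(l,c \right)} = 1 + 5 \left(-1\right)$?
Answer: $2124$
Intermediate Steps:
$w{\left(l,c \right)} = -4$ ($w{\left(l,c \right)} = 1 - 5 = -4$)
$w{\left(-5,-2 \right)} + 56 \cdot 38 = -4 + 56 \cdot 38 = -4 + 2128 = 2124$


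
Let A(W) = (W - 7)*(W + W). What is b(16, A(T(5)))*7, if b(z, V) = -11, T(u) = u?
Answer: -77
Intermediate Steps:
A(W) = 2*W*(-7 + W) (A(W) = (-7 + W)*(2*W) = 2*W*(-7 + W))
b(16, A(T(5)))*7 = -11*7 = -77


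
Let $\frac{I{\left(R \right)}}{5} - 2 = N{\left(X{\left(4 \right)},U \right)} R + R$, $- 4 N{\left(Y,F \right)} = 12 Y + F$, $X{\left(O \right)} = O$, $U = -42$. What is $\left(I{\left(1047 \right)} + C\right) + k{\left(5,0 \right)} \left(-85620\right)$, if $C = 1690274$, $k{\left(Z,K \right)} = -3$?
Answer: $\frac{3889053}{2} \approx 1.9445 \cdot 10^{6}$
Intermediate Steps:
$N{\left(Y,F \right)} = - 3 Y - \frac{F}{4}$ ($N{\left(Y,F \right)} = - \frac{12 Y + F}{4} = - \frac{F + 12 Y}{4} = - 3 Y - \frac{F}{4}$)
$I{\left(R \right)} = 10 - \frac{5 R}{2}$ ($I{\left(R \right)} = 10 + 5 \left(\left(\left(-3\right) 4 - - \frac{21}{2}\right) R + R\right) = 10 + 5 \left(\left(-12 + \frac{21}{2}\right) R + R\right) = 10 + 5 \left(- \frac{3 R}{2} + R\right) = 10 + 5 \left(- \frac{R}{2}\right) = 10 - \frac{5 R}{2}$)
$\left(I{\left(1047 \right)} + C\right) + k{\left(5,0 \right)} \left(-85620\right) = \left(\left(10 - \frac{5235}{2}\right) + 1690274\right) - -256860 = \left(\left(10 - \frac{5235}{2}\right) + 1690274\right) + 256860 = \left(- \frac{5215}{2} + 1690274\right) + 256860 = \frac{3375333}{2} + 256860 = \frac{3889053}{2}$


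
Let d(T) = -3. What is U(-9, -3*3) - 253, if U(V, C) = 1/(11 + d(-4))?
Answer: -2023/8 ≈ -252.88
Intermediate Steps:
U(V, C) = 1/8 (U(V, C) = 1/(11 - 3) = 1/8)
U(-9, -3*3) - 253 = 1/8 - 253 = -2023/8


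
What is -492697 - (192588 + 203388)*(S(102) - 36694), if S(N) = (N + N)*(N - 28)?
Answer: 8551796951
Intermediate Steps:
S(N) = 2*N*(-28 + N) (S(N) = (2*N)*(-28 + N) = 2*N*(-28 + N))
-492697 - (192588 + 203388)*(S(102) - 36694) = -492697 - (192588 + 203388)*(2*102*(-28 + 102) - 36694) = -492697 - 395976*(2*102*74 - 36694) = -492697 - 395976*(15096 - 36694) = -492697 - 395976*(-21598) = -492697 - 1*(-8552289648) = -492697 + 8552289648 = 8551796951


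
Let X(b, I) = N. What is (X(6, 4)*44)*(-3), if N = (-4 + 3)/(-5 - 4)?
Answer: -44/3 ≈ -14.667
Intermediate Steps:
N = 1/9 (N = -1/(-9) = -1*(-1/9) = 1/9 ≈ 0.11111)
X(b, I) = 1/9
(X(6, 4)*44)*(-3) = ((1/9)*44)*(-3) = (44/9)*(-3) = -44/3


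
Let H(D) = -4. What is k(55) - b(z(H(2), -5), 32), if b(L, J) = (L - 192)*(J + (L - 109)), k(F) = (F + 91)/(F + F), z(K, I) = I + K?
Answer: -950657/55 ≈ -17285.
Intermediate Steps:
k(F) = (91 + F)/(2*F) (k(F) = (91 + F)/((2*F)) = (91 + F)*(1/(2*F)) = (91 + F)/(2*F))
b(L, J) = (-192 + L)*(-109 + J + L) (b(L, J) = (-192 + L)*(J + (-109 + L)) = (-192 + L)*(-109 + J + L))
k(55) - b(z(H(2), -5), 32) = (½)*(91 + 55)/55 - (20928 + (-5 - 4)² - 301*(-5 - 4) - 192*32 + 32*(-5 - 4)) = (½)*(1/55)*146 - (20928 + (-9)² - 301*(-9) - 6144 + 32*(-9)) = 73/55 - (20928 + 81 + 2709 - 6144 - 288) = 73/55 - 1*17286 = 73/55 - 17286 = -950657/55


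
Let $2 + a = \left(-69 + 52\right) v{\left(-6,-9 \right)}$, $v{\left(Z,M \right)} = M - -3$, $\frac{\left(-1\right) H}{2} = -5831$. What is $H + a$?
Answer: $11762$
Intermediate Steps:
$H = 11662$ ($H = \left(-2\right) \left(-5831\right) = 11662$)
$v{\left(Z,M \right)} = 3 + M$ ($v{\left(Z,M \right)} = M + 3 = 3 + M$)
$a = 100$ ($a = -2 + \left(-69 + 52\right) \left(3 - 9\right) = -2 - -102 = -2 + 102 = 100$)
$H + a = 11662 + 100 = 11762$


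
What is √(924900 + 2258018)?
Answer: √3182918 ≈ 1784.1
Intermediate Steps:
√(924900 + 2258018) = √3182918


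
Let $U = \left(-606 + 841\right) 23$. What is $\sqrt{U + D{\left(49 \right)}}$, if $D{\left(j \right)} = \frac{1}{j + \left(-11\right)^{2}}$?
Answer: $\frac{\sqrt{156204670}}{170} \approx 73.519$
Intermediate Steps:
$D{\left(j \right)} = \frac{1}{121 + j}$ ($D{\left(j \right)} = \frac{1}{j + 121} = \frac{1}{121 + j}$)
$U = 5405$ ($U = 235 \cdot 23 = 5405$)
$\sqrt{U + D{\left(49 \right)}} = \sqrt{5405 + \frac{1}{121 + 49}} = \sqrt{5405 + \frac{1}{170}} = \sqrt{\frac{918851}{170}} = \frac{\sqrt{156204670}}{170}$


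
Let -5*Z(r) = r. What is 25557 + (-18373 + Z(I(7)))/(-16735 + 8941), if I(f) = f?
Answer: 55336009/2165 ≈ 25559.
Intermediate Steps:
Z(r) = -r/5
25557 + (-18373 + Z(I(7)))/(-16735 + 8941) = 25557 + (-18373 - ⅕*7)/(-16735 + 8941) = 25557 + (-18373 - 7/5)/(-7794) = 25557 - 91872/5*(-1/7794) = 25557 + 5104/2165 = 55336009/2165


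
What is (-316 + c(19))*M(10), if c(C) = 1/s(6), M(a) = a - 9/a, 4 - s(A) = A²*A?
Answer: -6096363/2120 ≈ -2875.6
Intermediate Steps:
s(A) = 4 - A³ (s(A) = 4 - A²*A = 4 - A³)
c(C) = -1/212 (c(C) = 1/(4 - 1*6³) = 1/(4 - 1*216) = 1/(4 - 216) = 1/(-212) = -1/212)
(-316 + c(19))*M(10) = (-316 - 1/212)*(10 - 9/10) = -66993*(10 - 9*⅒)/212 = -66993*(10 - 9/10)/212 = -66993/212*91/10 = -6096363/2120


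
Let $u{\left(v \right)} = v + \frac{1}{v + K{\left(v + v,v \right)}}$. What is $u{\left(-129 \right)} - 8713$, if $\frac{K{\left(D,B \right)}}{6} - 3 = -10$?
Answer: $- \frac{1511983}{171} \approx -8842.0$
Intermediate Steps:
$K{\left(D,B \right)} = -42$ ($K{\left(D,B \right)} = 18 + 6 \left(-10\right) = 18 - 60 = -42$)
$u{\left(v \right)} = v + \frac{1}{-42 + v}$ ($u{\left(v \right)} = v + \frac{1}{v - 42} = v + \frac{1}{-42 + v}$)
$u{\left(-129 \right)} - 8713 = \frac{1 + \left(-129\right)^{2} - -5418}{-42 - 129} - 8713 = \frac{1 + 16641 + 5418}{-171} - 8713 = \left(- \frac{1}{171}\right) 22060 - 8713 = - \frac{22060}{171} - 8713 = - \frac{1511983}{171}$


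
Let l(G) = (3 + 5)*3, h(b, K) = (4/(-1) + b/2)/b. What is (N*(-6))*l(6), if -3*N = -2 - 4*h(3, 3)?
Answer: 64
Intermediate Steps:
h(b, K) = (-4 + b/2)/b (h(b, K) = (4*(-1) + b*(½))/b = (-4 + b/2)/b)
l(G) = 24 (l(G) = 8*3 = 24)
N = -4/9 (N = -(-2 - 2*(-8 + 3)/3)/3 = -(-2 - 2*(-5)/3)/3 = -(-2 - 4*(-⅚))/3 = -(-2 + 10/3)/3 = -⅓*4/3 = -4/9 ≈ -0.44444)
(N*(-6))*l(6) = -4/9*(-6)*24 = (8/3)*24 = 64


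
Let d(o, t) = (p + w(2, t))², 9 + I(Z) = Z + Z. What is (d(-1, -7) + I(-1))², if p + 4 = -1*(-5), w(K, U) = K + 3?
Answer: 625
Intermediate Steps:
w(K, U) = 3 + K
I(Z) = -9 + 2*Z (I(Z) = -9 + (Z + Z) = -9 + 2*Z)
p = 1 (p = -4 - 1*(-5) = -4 + 5 = 1)
d(o, t) = 36 (d(o, t) = (1 + (3 + 2))² = (1 + 5)² = 6² = 36)
(d(-1, -7) + I(-1))² = (36 + (-9 + 2*(-1)))² = (36 + (-9 - 2))² = (36 - 11)² = 25² = 625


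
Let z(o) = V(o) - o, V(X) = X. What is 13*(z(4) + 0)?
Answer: 0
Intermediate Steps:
z(o) = 0 (z(o) = o - o = 0)
13*(z(4) + 0) = 13*(0 + 0) = 13*0 = 0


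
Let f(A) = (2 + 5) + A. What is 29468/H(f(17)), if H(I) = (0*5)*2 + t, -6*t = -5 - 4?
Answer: 58936/3 ≈ 19645.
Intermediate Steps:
f(A) = 7 + A
t = 3/2 (t = -(-5 - 4)/6 = -1/6*(-9) = 3/2 ≈ 1.5000)
H(I) = 3/2 (H(I) = (0*5)*2 + 3/2 = 0*2 + 3/2 = 0 + 3/2 = 3/2)
29468/H(f(17)) = 29468/(3/2) = 29468*(2/3) = 58936/3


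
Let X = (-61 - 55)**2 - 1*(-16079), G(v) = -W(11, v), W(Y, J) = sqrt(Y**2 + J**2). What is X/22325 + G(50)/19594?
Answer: 5907/4465 - sqrt(2621)/19594 ≈ 1.3203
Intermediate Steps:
W(Y, J) = sqrt(J**2 + Y**2)
G(v) = -sqrt(121 + v**2) (G(v) = -sqrt(v**2 + 11**2) = -sqrt(v**2 + 121) = -sqrt(121 + v**2))
X = 29535 (X = (-116)**2 + 16079 = 13456 + 16079 = 29535)
X/22325 + G(50)/19594 = 29535/22325 - sqrt(121 + 50**2)/19594 = 29535*(1/22325) - sqrt(121 + 2500)*(1/19594) = 5907/4465 - sqrt(2621)*(1/19594) = 5907/4465 - sqrt(2621)/19594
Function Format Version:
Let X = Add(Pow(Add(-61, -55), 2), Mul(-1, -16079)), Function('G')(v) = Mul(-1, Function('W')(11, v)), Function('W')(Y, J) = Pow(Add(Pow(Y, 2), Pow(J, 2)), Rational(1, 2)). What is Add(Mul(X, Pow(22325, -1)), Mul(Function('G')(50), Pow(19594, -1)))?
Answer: Add(Rational(5907, 4465), Mul(Rational(-1, 19594), Pow(2621, Rational(1, 2)))) ≈ 1.3203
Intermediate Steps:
Function('W')(Y, J) = Pow(Add(Pow(J, 2), Pow(Y, 2)), Rational(1, 2))
Function('G')(v) = Mul(-1, Pow(Add(121, Pow(v, 2)), Rational(1, 2))) (Function('G')(v) = Mul(-1, Pow(Add(Pow(v, 2), Pow(11, 2)), Rational(1, 2))) = Mul(-1, Pow(Add(Pow(v, 2), 121), Rational(1, 2))) = Mul(-1, Pow(Add(121, Pow(v, 2)), Rational(1, 2))))
X = 29535 (X = Add(Pow(-116, 2), 16079) = Add(13456, 16079) = 29535)
Add(Mul(X, Pow(22325, -1)), Mul(Function('G')(50), Pow(19594, -1))) = Add(Mul(29535, Pow(22325, -1)), Mul(Mul(-1, Pow(Add(121, Pow(50, 2)), Rational(1, 2))), Pow(19594, -1))) = Add(Mul(29535, Rational(1, 22325)), Mul(Mul(-1, Pow(Add(121, 2500), Rational(1, 2))), Rational(1, 19594))) = Add(Rational(5907, 4465), Mul(Mul(-1, Pow(2621, Rational(1, 2))), Rational(1, 19594))) = Add(Rational(5907, 4465), Mul(Rational(-1, 19594), Pow(2621, Rational(1, 2))))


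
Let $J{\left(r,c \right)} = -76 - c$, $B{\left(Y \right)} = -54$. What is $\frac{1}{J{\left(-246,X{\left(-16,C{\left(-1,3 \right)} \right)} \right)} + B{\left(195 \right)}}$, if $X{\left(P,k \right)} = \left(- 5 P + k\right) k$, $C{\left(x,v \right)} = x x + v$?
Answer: $- \frac{1}{466} \approx -0.0021459$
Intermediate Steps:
$C{\left(x,v \right)} = v + x^{2}$ ($C{\left(x,v \right)} = x^{2} + v = v + x^{2}$)
$X{\left(P,k \right)} = k \left(k - 5 P\right)$ ($X{\left(P,k \right)} = \left(k - 5 P\right) k = k \left(k - 5 P\right)$)
$\frac{1}{J{\left(-246,X{\left(-16,C{\left(-1,3 \right)} \right)} \right)} + B{\left(195 \right)}} = \frac{1}{\left(-76 - \left(3 + \left(-1\right)^{2}\right) \left(\left(3 + \left(-1\right)^{2}\right) - -80\right)\right) - 54} = \frac{1}{\left(-76 - \left(3 + 1\right) \left(\left(3 + 1\right) + 80\right)\right) - 54} = \frac{1}{\left(-76 - 4 \left(4 + 80\right)\right) - 54} = \frac{1}{\left(-76 - 4 \cdot 84\right) - 54} = \frac{1}{\left(-76 - 336\right) - 54} = \frac{1}{-412 - 54} = \frac{1}{-466} = - \frac{1}{466}$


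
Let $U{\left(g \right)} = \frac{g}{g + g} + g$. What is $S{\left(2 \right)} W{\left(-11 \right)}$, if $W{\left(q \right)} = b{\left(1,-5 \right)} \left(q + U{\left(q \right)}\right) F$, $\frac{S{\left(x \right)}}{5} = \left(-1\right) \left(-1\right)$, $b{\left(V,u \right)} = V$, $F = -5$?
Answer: $\frac{1075}{2} \approx 537.5$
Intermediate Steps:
$U{\left(g \right)} = \frac{1}{2} + g$ ($U{\left(g \right)} = \frac{g}{2 g} + g = \frac{1}{2 g} g + g = \frac{1}{2} + g$)
$S{\left(x \right)} = 5$ ($S{\left(x \right)} = 5 \left(\left(-1\right) \left(-1\right)\right) = 5 \cdot 1 = 5$)
$W{\left(q \right)} = - \frac{5}{2} - 10 q$ ($W{\left(q \right)} = 1 \left(q + \left(\frac{1}{2} + q\right)\right) \left(-5\right) = 1 \left(\frac{1}{2} + 2 q\right) \left(-5\right) = \left(\frac{1}{2} + 2 q\right) \left(-5\right) = - \frac{5}{2} - 10 q$)
$S{\left(2 \right)} W{\left(-11 \right)} = 5 \left(- \frac{5}{2} - -110\right) = 5 \left(- \frac{5}{2} + 110\right) = 5 \cdot \frac{215}{2} = \frac{1075}{2}$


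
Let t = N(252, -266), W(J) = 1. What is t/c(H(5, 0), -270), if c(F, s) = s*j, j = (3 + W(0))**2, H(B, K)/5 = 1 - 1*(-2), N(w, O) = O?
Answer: 133/2160 ≈ 0.061574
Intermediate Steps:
t = -266
H(B, K) = 15 (H(B, K) = 5*(1 - 1*(-2)) = 5*(1 + 2) = 5*3 = 15)
j = 16 (j = (3 + 1)**2 = 4**2 = 16)
c(F, s) = 16*s (c(F, s) = s*16 = 16*s)
t/c(H(5, 0), -270) = -266/(16*(-270)) = -266/(-4320) = -266*(-1/4320) = 133/2160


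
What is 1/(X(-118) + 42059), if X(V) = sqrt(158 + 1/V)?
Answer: 4962962/208737200115 - sqrt(2199874)/208737200115 ≈ 2.3769e-5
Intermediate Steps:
1/(X(-118) + 42059) = 1/(sqrt(158 + 1/(-118)) + 42059) = 1/(sqrt(158 - 1/118) + 42059) = 1/(sqrt(18643/118) + 42059) = 1/(sqrt(2199874)/118 + 42059) = 1/(42059 + sqrt(2199874)/118)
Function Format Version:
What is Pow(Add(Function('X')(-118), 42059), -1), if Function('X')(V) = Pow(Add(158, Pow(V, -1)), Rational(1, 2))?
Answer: Add(Rational(4962962, 208737200115), Mul(Rational(-1, 208737200115), Pow(2199874, Rational(1, 2)))) ≈ 2.3769e-5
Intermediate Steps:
Pow(Add(Function('X')(-118), 42059), -1) = Pow(Add(Pow(Add(158, Pow(-118, -1)), Rational(1, 2)), 42059), -1) = Pow(Add(Pow(Add(158, Rational(-1, 118)), Rational(1, 2)), 42059), -1) = Pow(Add(Pow(Rational(18643, 118), Rational(1, 2)), 42059), -1) = Pow(Add(Mul(Rational(1, 118), Pow(2199874, Rational(1, 2))), 42059), -1) = Pow(Add(42059, Mul(Rational(1, 118), Pow(2199874, Rational(1, 2)))), -1)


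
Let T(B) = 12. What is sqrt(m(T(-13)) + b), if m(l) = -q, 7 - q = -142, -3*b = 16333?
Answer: 2*I*sqrt(12585)/3 ≈ 74.789*I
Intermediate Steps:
b = -16333/3 (b = -1/3*16333 = -16333/3 ≈ -5444.3)
q = 149 (q = 7 - 1*(-142) = 7 + 142 = 149)
m(l) = -149 (m(l) = -1*149 = -149)
sqrt(m(T(-13)) + b) = sqrt(-149 - 16333/3) = sqrt(-16780/3) = 2*I*sqrt(12585)/3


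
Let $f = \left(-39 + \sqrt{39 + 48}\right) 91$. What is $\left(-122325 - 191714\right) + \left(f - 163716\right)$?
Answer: $-481304 + 91 \sqrt{87} \approx -4.8046 \cdot 10^{5}$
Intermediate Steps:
$f = -3549 + 91 \sqrt{87}$ ($f = \left(-39 + \sqrt{87}\right) 91 = -3549 + 91 \sqrt{87} \approx -2700.2$)
$\left(-122325 - 191714\right) + \left(f - 163716\right) = \left(-122325 - 191714\right) - \left(167265 - 91 \sqrt{87}\right) = -314039 - \left(167265 - 91 \sqrt{87}\right) = -481304 + 91 \sqrt{87}$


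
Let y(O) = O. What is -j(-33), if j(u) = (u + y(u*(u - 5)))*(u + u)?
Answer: 80586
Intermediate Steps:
j(u) = 2*u*(u + u*(-5 + u)) (j(u) = (u + u*(u - 5))*(u + u) = (u + u*(-5 + u))*(2*u) = 2*u*(u + u*(-5 + u)))
-j(-33) = -2*(-33)²*(-4 - 33) = -2*1089*(-37) = -1*(-80586) = 80586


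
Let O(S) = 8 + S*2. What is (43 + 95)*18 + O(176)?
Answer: 2844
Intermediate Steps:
O(S) = 8 + 2*S
(43 + 95)*18 + O(176) = (43 + 95)*18 + (8 + 2*176) = 138*18 + (8 + 352) = 2484 + 360 = 2844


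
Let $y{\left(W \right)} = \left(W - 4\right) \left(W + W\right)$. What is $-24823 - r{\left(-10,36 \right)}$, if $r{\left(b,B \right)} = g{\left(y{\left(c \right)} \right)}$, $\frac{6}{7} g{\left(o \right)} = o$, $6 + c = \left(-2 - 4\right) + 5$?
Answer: $- \frac{75008}{3} \approx -25003.0$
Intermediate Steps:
$c = -7$ ($c = -6 + \left(\left(-2 - 4\right) + 5\right) = -6 + \left(-6 + 5\right) = -6 - 1 = -7$)
$y{\left(W \right)} = 2 W \left(-4 + W\right)$ ($y{\left(W \right)} = \left(-4 + W\right) 2 W = 2 W \left(-4 + W\right)$)
$g{\left(o \right)} = \frac{7 o}{6}$
$r{\left(b,B \right)} = \frac{539}{3}$ ($r{\left(b,B \right)} = \frac{7 \cdot 2 \left(-7\right) \left(-4 - 7\right)}{6} = \frac{7 \cdot 2 \left(-7\right) \left(-11\right)}{6} = \frac{7}{6} \cdot 154 = \frac{539}{3}$)
$-24823 - r{\left(-10,36 \right)} = -24823 - \frac{539}{3} = - \frac{75008}{3}$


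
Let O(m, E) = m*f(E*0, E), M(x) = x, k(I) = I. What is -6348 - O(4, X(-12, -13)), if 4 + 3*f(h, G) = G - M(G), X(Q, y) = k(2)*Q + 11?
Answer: -19028/3 ≈ -6342.7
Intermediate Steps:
X(Q, y) = 11 + 2*Q (X(Q, y) = 2*Q + 11 = 11 + 2*Q)
f(h, G) = -4/3 (f(h, G) = -4/3 + (G - G)/3 = -4/3 + (1/3)*0 = -4/3 + 0 = -4/3)
O(m, E) = -4*m/3 (O(m, E) = m*(-4/3) = -4*m/3)
-6348 - O(4, X(-12, -13)) = -6348 - (-4)*4/3 = -6348 - 1*(-16/3) = -6348 + 16/3 = -19028/3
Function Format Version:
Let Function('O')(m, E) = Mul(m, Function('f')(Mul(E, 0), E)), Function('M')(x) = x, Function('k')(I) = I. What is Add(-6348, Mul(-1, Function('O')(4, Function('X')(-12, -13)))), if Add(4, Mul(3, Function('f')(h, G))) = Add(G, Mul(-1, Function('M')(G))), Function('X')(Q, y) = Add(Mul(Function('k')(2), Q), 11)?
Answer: Rational(-19028, 3) ≈ -6342.7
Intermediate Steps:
Function('X')(Q, y) = Add(11, Mul(2, Q)) (Function('X')(Q, y) = Add(Mul(2, Q), 11) = Add(11, Mul(2, Q)))
Function('f')(h, G) = Rational(-4, 3) (Function('f')(h, G) = Add(Rational(-4, 3), Mul(Rational(1, 3), Add(G, Mul(-1, G)))) = Add(Rational(-4, 3), Mul(Rational(1, 3), 0)) = Add(Rational(-4, 3), 0) = Rational(-4, 3))
Function('O')(m, E) = Mul(Rational(-4, 3), m) (Function('O')(m, E) = Mul(m, Rational(-4, 3)) = Mul(Rational(-4, 3), m))
Add(-6348, Mul(-1, Function('O')(4, Function('X')(-12, -13)))) = Add(-6348, Mul(-1, Mul(Rational(-4, 3), 4))) = Add(-6348, Mul(-1, Rational(-16, 3))) = Add(-6348, Rational(16, 3)) = Rational(-19028, 3)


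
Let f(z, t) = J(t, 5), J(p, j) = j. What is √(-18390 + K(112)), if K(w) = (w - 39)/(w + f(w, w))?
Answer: I*√27970241/39 ≈ 135.61*I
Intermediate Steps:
f(z, t) = 5
K(w) = (-39 + w)/(5 + w) (K(w) = (w - 39)/(w + 5) = (-39 + w)/(5 + w))
√(-18390 + K(112)) = √(-18390 + (-39 + 112)/(5 + 112)) = √(-18390 + 73/117) = √(-2151557/117) = I*√27970241/39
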